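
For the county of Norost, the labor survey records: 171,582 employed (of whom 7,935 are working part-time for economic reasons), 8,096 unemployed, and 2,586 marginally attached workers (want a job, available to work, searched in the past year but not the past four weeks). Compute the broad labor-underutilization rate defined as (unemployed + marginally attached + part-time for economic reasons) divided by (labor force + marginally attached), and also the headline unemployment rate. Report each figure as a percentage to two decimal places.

Labor force = 171,582 + 8,096 = 179,678.
Numerator = 8,096 + 2,586 + 7,935 = 18,617.
Denominator = 179,678 + 2,586 = 182,264.
Broad rate = 18,617 / 182,264 = 10.21%.
Headline unemployment rate = 8,096 / 179,678 = 4.51%.

Broad underutilization rate ≈ 10.21%; headline unemployment rate ≈ 4.51%.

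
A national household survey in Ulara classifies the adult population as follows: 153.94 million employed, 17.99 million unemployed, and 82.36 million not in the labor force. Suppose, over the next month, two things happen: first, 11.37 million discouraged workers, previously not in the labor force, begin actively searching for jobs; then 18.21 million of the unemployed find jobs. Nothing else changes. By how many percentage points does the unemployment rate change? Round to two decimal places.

Initially, labor force = 153.94 + 17.99 = 171.93 million, so u = 17.99/171.93 = 10.46%.
After the first change, unemployed and labor force both rise by 11.37 → E = 153.94, U = 29.36, labor force = 183.30 million.
After the second change, unemployed falls and employed rises by 18.21; labor force unchanged → E = 172.15, U = 11.15, labor force = 183.30 million.
New unemployment rate = 11.15 / 183.30 = 6.08%.
Change = 6.08% − 10.46% = −4.38 percentage points.

The unemployment rate changes by −4.38 percentage points.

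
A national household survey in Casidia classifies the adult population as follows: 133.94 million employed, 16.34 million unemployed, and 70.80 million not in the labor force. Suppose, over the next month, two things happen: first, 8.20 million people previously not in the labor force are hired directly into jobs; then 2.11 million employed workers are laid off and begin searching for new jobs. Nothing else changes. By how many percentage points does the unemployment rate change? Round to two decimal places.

The unemployment rate changes by +0.77 percentage points.

Initially, labor force = 133.94 + 16.34 = 150.28 million, so u = 16.34/150.28 = 10.87%.
After the first change, employed and labor force both rise by 8.20; unemployed unchanged → E = 142.14, U = 16.34, labor force = 158.48 million.
After the second change, employed falls and unemployed rises by 2.11; labor force unchanged → E = 140.03, U = 18.45, labor force = 158.48 million.
New unemployment rate = 18.45 / 158.48 = 11.64%.
Change = 11.64% − 10.87% = +0.77 percentage points.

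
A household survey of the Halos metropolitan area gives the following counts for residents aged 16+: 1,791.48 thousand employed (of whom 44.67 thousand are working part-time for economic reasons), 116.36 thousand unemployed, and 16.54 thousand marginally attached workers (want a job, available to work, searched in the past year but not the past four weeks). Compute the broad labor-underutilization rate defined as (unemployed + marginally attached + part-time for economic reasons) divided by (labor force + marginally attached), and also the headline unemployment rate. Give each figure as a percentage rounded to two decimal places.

Broad underutilization rate ≈ 9.23%; headline unemployment rate ≈ 6.10%.

Labor force = 1,791.48 + 116.36 = 1,907.84 thousand.
Numerator = 116.36 + 16.54 + 44.67 = 177.57 thousand.
Denominator = 1,907.84 + 16.54 = 1,924.38 thousand.
Broad rate = 177.57 / 1,924.38 = 9.23%.
Headline unemployment rate = 116.36 / 1,907.84 = 6.10%.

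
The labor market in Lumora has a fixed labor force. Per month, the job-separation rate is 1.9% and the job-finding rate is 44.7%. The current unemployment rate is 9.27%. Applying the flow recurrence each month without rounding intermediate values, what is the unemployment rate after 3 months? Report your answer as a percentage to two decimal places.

With a fixed labor force, u_{t+1} = u_t + s·(1−u_t) − f·u_t = u_t·(1−s−f) + s.
Here 1−s−f = 0.534 and s = 0.019.
u_1 = 0.092700 × 0.534 + 0.019 = 0.068502.
u_2 = 0.068502 × 0.534 + 0.019 = 0.055580.
u_3 = 0.055580 × 0.534 + 0.019 = 0.048680.

Unemployment rate after three months ≈ 4.87%.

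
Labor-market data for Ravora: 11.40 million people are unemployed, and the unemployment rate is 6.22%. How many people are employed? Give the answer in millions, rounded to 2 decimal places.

About 171.88 million are employed.

Labor force = U / u = 11.40 / 0.0622 ≈ 183.28 million.
Employed = labor force − unemployed = 183.28 − 11.40 = 171.88 million.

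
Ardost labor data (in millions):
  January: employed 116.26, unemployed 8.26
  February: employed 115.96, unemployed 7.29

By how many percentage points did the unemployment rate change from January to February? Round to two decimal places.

January: labor force = 116.26 + 8.26 = 124.52; u = 8.26/124.52 = 6.63%.
February: labor force = 115.96 + 7.29 = 123.25; u = 7.29/123.25 = 5.91%.
Change = 5.91% − 6.63% = −0.72 pp.

The unemployment rate changed by −0.72 percentage points.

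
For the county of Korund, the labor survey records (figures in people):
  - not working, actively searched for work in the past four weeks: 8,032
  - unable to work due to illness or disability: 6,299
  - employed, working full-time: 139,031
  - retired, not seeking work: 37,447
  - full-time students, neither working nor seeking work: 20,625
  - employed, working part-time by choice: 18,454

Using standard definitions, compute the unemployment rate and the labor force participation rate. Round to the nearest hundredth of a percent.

Employed = 139,031 + 18,454 = 157,485.
Unemployed = 8,032.
Labor force = 157,485 + 8,032 = 165,517.
Not in labor force = 6,299 + 37,447 + 20,625 = 64,371 (those not working and not actively searching are outside the labor force).
Civilian working-age population = 165,517 + 64,371 = 229,888.
Unemployment rate = 8,032 / 165,517 = 4.85%.
Labor force participation rate = 165,517 / 229,888 = 72.00%.

Unemployment rate ≈ 4.85%; labor force participation rate ≈ 72.00%.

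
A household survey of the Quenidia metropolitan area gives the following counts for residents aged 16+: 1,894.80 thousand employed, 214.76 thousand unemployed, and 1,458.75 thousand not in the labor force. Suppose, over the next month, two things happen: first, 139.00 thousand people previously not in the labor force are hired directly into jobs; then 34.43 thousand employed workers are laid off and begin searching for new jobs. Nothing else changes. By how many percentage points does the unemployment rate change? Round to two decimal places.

The unemployment rate changes by +0.90 percentage points.

Initially, labor force = 1,894.80 + 214.76 = 2,109.56 thousand, so u = 214.76/2,109.56 = 10.18%.
After the first change, employed and labor force both rise by 139.00; unemployed unchanged → E = 2,033.80, U = 214.76, labor force = 2,248.56 thousand.
After the second change, employed falls and unemployed rises by 34.43; labor force unchanged → E = 1,999.37, U = 249.19, labor force = 2,248.56 thousand.
New unemployment rate = 249.19 / 2,248.56 = 11.08%.
Change = 11.08% − 10.18% = +0.90 percentage points.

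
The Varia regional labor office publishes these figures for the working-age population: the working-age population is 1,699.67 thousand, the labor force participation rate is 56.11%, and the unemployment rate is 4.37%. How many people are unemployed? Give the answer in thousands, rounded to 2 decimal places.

Labor force = 0.5611 × 1,699.67 = 953.68 thousand.
Unemployed = 0.0437 × 953.68 ≈ 41.68 thousand.

About 41.68 thousand are unemployed.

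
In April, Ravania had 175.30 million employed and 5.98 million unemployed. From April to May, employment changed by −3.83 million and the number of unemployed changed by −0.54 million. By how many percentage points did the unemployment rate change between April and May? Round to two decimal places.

The unemployment rate changed by −0.22 percentage points.

April: labor force = 175.30 + 5.98 = 181.28; u = 5.98/181.28 = 3.30%.
May: labor force = 171.47 + 5.44 = 176.91; u = 5.44/176.91 = 3.08%.
Change = 3.08% − 3.30% = −0.22 pp.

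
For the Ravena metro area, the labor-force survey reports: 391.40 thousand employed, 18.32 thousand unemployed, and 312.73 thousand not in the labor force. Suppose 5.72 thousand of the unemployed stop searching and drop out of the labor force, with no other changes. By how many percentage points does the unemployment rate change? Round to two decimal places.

The unemployment rate changes by −1.35 percentage points.

Initially, labor force = 391.40 + 18.32 = 409.72 thousand, so u = 18.32/409.72 = 4.47%.
After the change, unemployed and labor force both fall by 5.72 → E = 391.40, U = 12.60, labor force = 404.00 thousand.
New unemployment rate = 12.60 / 404.00 = 3.12%.
Change = 3.12% − 4.47% = −1.35 percentage points.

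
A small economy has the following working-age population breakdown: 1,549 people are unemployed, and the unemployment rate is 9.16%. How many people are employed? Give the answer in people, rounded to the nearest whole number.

About 15,361 are employed.

Labor force = U / u = 1,549 / 0.0916 ≈ 16,910.
Employed = labor force − unemployed = 16,910 − 1,549 = 15,361.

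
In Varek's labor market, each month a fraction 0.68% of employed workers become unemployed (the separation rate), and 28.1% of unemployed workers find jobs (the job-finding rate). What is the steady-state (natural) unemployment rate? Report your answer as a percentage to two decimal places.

Steady-state unemployment rate ≈ 2.36%.

At steady state the flows balance: s·E = f·U, so U/(E+U) = s/(s+f).
u* = 0.68 / (0.68 + 28.1) = 0.68 / 28.78 = 2.36%.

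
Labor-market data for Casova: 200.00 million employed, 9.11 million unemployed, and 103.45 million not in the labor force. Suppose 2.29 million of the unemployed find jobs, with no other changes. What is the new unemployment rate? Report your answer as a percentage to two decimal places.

New unemployment rate ≈ 3.26%.

Initially, labor force = 200.00 + 9.11 = 209.11 million, so u = 9.11/209.11 = 4.36%.
After the change, unemployed falls and employed rises by 2.29; labor force unchanged → E = 202.29, U = 6.82, labor force = 209.11 million.
New unemployment rate = 6.82 / 209.11 = 3.26%.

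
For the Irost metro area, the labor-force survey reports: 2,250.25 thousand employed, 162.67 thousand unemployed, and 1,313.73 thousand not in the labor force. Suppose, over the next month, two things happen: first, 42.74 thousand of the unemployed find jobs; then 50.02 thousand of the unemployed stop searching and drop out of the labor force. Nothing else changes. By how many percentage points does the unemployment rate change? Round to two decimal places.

Initially, labor force = 2,250.25 + 162.67 = 2,412.92 thousand, so u = 162.67/2,412.92 = 6.74%.
After the first change, unemployed falls and employed rises by 42.74; labor force unchanged → E = 2,292.99, U = 119.93, labor force = 2,412.92 thousand.
After the second change, unemployed and labor force both fall by 50.02 → E = 2,292.99, U = 69.91, labor force = 2,362.90 thousand.
New unemployment rate = 69.91 / 2,362.90 = 2.96%.
Change = 2.96% − 6.74% = −3.78 percentage points.

The unemployment rate changes by −3.78 percentage points.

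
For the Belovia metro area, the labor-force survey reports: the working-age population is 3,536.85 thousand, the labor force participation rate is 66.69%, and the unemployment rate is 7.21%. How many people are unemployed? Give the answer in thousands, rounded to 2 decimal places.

Labor force = 0.6669 × 3,536.85 = 2,358.73 thousand.
Unemployed = 0.0721 × 2,358.73 ≈ 170.06 thousand.

About 170.06 thousand are unemployed.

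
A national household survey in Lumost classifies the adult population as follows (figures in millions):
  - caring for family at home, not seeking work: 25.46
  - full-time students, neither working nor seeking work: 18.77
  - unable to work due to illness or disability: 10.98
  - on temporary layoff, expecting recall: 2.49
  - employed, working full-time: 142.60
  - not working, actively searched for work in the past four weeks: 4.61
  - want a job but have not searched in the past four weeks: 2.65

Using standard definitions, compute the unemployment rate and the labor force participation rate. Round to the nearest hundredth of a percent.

Unemployment rate ≈ 4.74%; labor force participation rate ≈ 72.12%.

Employed = 142.60 million.
Unemployed = 2.49 + 4.61 = 7.10 million (jobless and actively searching, or on temporary layoff).
Labor force = 142.60 + 7.10 = 149.70 million.
Not in labor force = 25.46 + 18.77 + 10.98 + 2.65 = 57.86 million (those not working and not actively searching are outside the labor force — including those who want a job but have given up searching).
Civilian working-age population = 149.70 + 57.86 = 207.56 million.
Unemployment rate = 7.10 / 149.70 = 4.74%.
Labor force participation rate = 149.70 / 207.56 = 72.12%.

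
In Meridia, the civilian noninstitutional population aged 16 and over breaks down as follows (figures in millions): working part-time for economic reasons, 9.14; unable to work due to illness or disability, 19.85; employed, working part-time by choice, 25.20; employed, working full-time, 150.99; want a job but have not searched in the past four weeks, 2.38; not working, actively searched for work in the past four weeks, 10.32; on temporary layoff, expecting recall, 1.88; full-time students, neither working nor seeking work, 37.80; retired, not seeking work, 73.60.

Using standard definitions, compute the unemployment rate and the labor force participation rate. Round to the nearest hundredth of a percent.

Unemployment rate ≈ 6.18%; labor force participation rate ≈ 59.65%.

Employed = 9.14 + 25.20 + 150.99 = 185.33 million (anyone who worked, including part-time for economic reasons, counts as employed).
Unemployed = 10.32 + 1.88 = 12.20 million (jobless and actively searching, or on temporary layoff).
Labor force = 185.33 + 12.20 = 197.53 million.
Not in labor force = 19.85 + 2.38 + 37.80 + 73.60 = 133.63 million (those not working and not actively searching are outside the labor force — including those who want a job but have given up searching).
Civilian working-age population = 197.53 + 133.63 = 331.16 million.
Unemployment rate = 12.20 / 197.53 = 6.18%.
Labor force participation rate = 197.53 / 331.16 = 59.65%.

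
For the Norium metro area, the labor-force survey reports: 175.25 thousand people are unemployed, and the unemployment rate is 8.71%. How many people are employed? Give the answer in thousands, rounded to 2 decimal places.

Labor force = U / u = 175.25 / 0.0871 ≈ 2,012.06 thousand.
Employed = labor force − unemployed = 2,012.06 − 175.25 = 1,836.81 thousand.

About 1,836.81 thousand are employed.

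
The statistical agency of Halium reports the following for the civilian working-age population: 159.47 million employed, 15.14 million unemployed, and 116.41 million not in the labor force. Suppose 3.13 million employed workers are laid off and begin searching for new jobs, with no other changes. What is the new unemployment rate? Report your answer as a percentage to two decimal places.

New unemployment rate ≈ 10.46%.

Initially, labor force = 159.47 + 15.14 = 174.61 million, so u = 15.14/174.61 = 8.67%.
After the change, employed falls and unemployed rises by 3.13; labor force unchanged → E = 156.34, U = 18.27, labor force = 174.61 million.
New unemployment rate = 18.27 / 174.61 = 10.46%.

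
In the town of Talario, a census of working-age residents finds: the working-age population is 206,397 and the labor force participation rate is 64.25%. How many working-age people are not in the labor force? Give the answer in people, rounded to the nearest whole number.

Share not in the labor force = 1 − 0.6425 = 0.3575.
Not in labor force = 0.3575 × 206,397 ≈ 73,787.

About 73,787 are not in the labor force.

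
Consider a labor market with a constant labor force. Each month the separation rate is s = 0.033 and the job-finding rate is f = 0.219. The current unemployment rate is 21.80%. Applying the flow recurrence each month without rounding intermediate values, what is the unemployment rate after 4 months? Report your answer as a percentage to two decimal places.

Unemployment rate after four months ≈ 15.82%.

With a fixed labor force, u_{t+1} = u_t + s·(1−u_t) − f·u_t = u_t·(1−s−f) + s.
Here 1−s−f = 0.748 and s = 0.033.
u_1 = 0.218000 × 0.748 + 0.033 = 0.196064.
u_2 = 0.196064 × 0.748 + 0.033 = 0.179656.
u_3 = 0.179656 × 0.748 + 0.033 = 0.167383.
u_4 = 0.167383 × 0.748 + 0.033 = 0.158202.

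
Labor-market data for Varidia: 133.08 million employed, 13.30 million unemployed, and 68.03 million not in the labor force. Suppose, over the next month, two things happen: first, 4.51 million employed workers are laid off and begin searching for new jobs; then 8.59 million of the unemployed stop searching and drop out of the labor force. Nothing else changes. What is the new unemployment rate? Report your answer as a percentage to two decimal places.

Initially, labor force = 133.08 + 13.30 = 146.38 million, so u = 13.30/146.38 = 9.09%.
After the first change, employed falls and unemployed rises by 4.51; labor force unchanged → E = 128.57, U = 17.81, labor force = 146.38 million.
After the second change, unemployed and labor force both fall by 8.59 → E = 128.57, U = 9.22, labor force = 137.79 million.
New unemployment rate = 9.22 / 137.79 = 6.69%.

New unemployment rate ≈ 6.69%.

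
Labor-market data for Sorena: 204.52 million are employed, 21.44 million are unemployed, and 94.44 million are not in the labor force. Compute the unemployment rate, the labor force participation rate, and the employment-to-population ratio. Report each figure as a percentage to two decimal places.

Unemployment rate ≈ 9.49%; labor force participation rate ≈ 70.52%; employment-population ratio ≈ 63.83%.

Labor force = employed + unemployed = 204.52 + 21.44 = 225.96 million.
Working-age population = 225.96 + 94.44 = 320.40 million.
Unemployment rate = 21.44 / 225.96 = 9.49%.
Labor force participation rate = 225.96 / 320.40 = 70.52%.
Employment-population ratio = 204.52 / 320.40 = 63.83%.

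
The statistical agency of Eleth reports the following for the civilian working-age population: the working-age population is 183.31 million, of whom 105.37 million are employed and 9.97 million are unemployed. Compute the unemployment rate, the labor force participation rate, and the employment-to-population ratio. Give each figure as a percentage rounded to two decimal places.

Labor force = employed + unemployed = 105.37 + 9.97 = 115.34 million.
Unemployment rate = 9.97 / 115.34 = 8.64%.
Labor force participation rate = 115.34 / 183.31 = 62.92%.
Employment-population ratio = 105.37 / 183.31 = 57.48%.

Unemployment rate ≈ 8.64%; labor force participation rate ≈ 62.92%; employment-population ratio ≈ 57.48%.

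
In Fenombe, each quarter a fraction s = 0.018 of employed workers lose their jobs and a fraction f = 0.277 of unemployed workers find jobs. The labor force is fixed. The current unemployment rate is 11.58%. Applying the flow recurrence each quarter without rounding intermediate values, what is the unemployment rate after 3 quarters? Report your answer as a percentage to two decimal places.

Unemployment rate after three quarters ≈ 8.02%.

With a fixed labor force, u_{t+1} = u_t + s·(1−u_t) − f·u_t = u_t·(1−s−f) + s.
Here 1−s−f = 0.705 and s = 0.018.
u_1 = 0.115800 × 0.705 + 0.018 = 0.099639.
u_2 = 0.099639 × 0.705 + 0.018 = 0.088245.
u_3 = 0.088245 × 0.705 + 0.018 = 0.080213.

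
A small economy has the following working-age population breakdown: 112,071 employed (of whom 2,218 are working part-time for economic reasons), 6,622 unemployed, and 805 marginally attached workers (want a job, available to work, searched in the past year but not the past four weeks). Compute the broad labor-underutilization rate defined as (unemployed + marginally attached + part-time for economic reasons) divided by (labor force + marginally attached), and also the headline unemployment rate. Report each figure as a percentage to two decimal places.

Broad underutilization rate ≈ 8.07%; headline unemployment rate ≈ 5.58%.

Labor force = 112,071 + 6,622 = 118,693.
Numerator = 6,622 + 805 + 2,218 = 9,645.
Denominator = 118,693 + 805 = 119,498.
Broad rate = 9,645 / 119,498 = 8.07%.
Headline unemployment rate = 6,622 / 118,693 = 5.58%.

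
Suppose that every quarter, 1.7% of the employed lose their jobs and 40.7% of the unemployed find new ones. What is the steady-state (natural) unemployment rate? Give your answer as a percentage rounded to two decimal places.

At steady state the flows balance: s·E = f·U, so U/(E+U) = s/(s+f).
u* = 1.7 / (1.7 + 40.7) = 1.7 / 42.40 = 4.01%.

Steady-state unemployment rate ≈ 4.01%.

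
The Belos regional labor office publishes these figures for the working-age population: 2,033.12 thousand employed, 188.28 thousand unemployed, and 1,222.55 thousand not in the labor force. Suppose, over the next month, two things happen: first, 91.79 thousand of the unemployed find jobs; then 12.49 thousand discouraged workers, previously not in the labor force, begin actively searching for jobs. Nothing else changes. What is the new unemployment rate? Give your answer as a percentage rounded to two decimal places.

New unemployment rate ≈ 4.88%.

Initially, labor force = 2,033.12 + 188.28 = 2,221.40 thousand, so u = 188.28/2,221.40 = 8.48%.
After the first change, unemployed falls and employed rises by 91.79; labor force unchanged → E = 2,124.91, U = 96.49, labor force = 2,221.40 thousand.
After the second change, unemployed and labor force both rise by 12.49 → E = 2,124.91, U = 108.98, labor force = 2,233.89 thousand.
New unemployment rate = 108.98 / 2,233.89 = 4.88%.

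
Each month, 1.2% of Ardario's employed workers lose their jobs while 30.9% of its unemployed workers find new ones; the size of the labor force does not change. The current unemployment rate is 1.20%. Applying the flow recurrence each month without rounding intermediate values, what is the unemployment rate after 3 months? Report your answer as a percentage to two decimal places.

With a fixed labor force, u_{t+1} = u_t + s·(1−u_t) − f·u_t = u_t·(1−s−f) + s.
Here 1−s−f = 0.679 and s = 0.012.
u_1 = 0.012000 × 0.679 + 0.012 = 0.020148.
u_2 = 0.020148 × 0.679 + 0.012 = 0.025680.
u_3 = 0.025680 × 0.679 + 0.012 = 0.029437.

Unemployment rate after three months ≈ 2.94%.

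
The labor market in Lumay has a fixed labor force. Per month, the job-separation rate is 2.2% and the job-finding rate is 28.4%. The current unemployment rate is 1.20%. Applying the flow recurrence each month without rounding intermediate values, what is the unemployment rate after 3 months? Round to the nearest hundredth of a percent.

With a fixed labor force, u_{t+1} = u_t + s·(1−u_t) − f·u_t = u_t·(1−s−f) + s.
Here 1−s−f = 0.694 and s = 0.022.
u_1 = 0.012000 × 0.694 + 0.022 = 0.030328.
u_2 = 0.030328 × 0.694 + 0.022 = 0.043048.
u_3 = 0.043048 × 0.694 + 0.022 = 0.051875.

Unemployment rate after three months ≈ 5.19%.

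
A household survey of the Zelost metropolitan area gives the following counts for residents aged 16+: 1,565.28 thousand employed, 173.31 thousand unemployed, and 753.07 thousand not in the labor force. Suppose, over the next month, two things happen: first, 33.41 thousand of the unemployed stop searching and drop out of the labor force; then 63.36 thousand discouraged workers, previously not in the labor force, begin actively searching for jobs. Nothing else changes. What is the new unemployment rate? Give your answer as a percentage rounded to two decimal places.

New unemployment rate ≈ 11.49%.

Initially, labor force = 1,565.28 + 173.31 = 1,738.59 thousand, so u = 173.31/1,738.59 = 9.97%.
After the first change, unemployed and labor force both fall by 33.41 → E = 1,565.28, U = 139.90, labor force = 1,705.18 thousand.
After the second change, unemployed and labor force both rise by 63.36 → E = 1,565.28, U = 203.26, labor force = 1,768.54 thousand.
New unemployment rate = 203.26 / 1,768.54 = 11.49%.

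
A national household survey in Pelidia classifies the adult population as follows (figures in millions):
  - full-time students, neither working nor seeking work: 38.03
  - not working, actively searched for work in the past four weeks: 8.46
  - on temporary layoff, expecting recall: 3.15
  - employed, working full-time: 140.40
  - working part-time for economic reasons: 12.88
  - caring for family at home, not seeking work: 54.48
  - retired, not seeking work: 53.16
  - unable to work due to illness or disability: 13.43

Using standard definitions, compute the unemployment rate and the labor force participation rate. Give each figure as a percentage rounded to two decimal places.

Unemployment rate ≈ 7.04%; labor force participation rate ≈ 50.89%.

Employed = 140.40 + 12.88 = 153.28 million (anyone who worked, including part-time for economic reasons, counts as employed).
Unemployed = 8.46 + 3.15 = 11.61 million (jobless and actively searching, or on temporary layoff).
Labor force = 153.28 + 11.61 = 164.89 million.
Not in labor force = 38.03 + 54.48 + 53.16 + 13.43 = 159.10 million (those not working and not actively searching are outside the labor force).
Civilian working-age population = 164.89 + 159.10 = 323.99 million.
Unemployment rate = 11.61 / 164.89 = 7.04%.
Labor force participation rate = 164.89 / 323.99 = 50.89%.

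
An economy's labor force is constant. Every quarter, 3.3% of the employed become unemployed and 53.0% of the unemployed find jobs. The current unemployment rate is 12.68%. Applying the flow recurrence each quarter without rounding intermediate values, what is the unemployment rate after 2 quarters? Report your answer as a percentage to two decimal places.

With a fixed labor force, u_{t+1} = u_t + s·(1−u_t) − f·u_t = u_t·(1−s−f) + s.
Here 1−s−f = 0.437 and s = 0.033.
u_1 = 0.126800 × 0.437 + 0.033 = 0.088412.
u_2 = 0.088412 × 0.437 + 0.033 = 0.071636.

Unemployment rate after two quarters ≈ 7.16%.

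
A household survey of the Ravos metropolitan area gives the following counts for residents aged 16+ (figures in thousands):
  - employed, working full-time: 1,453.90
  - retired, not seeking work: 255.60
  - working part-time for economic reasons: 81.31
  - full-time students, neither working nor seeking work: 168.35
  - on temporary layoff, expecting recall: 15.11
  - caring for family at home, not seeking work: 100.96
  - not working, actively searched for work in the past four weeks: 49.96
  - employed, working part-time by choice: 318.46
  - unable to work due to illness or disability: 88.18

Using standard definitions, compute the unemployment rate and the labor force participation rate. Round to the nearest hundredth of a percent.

Employed = 1,453.90 + 81.31 + 318.46 = 1,853.67 thousand (anyone who worked, including part-time for economic reasons, counts as employed).
Unemployed = 15.11 + 49.96 = 65.07 thousand (jobless and actively searching, or on temporary layoff).
Labor force = 1,853.67 + 65.07 = 1,918.74 thousand.
Not in labor force = 255.60 + 168.35 + 100.96 + 88.18 = 613.09 thousand (those not working and not actively searching are outside the labor force).
Civilian working-age population = 1,918.74 + 613.09 = 2,531.83 thousand.
Unemployment rate = 65.07 / 1,918.74 = 3.39%.
Labor force participation rate = 1,918.74 / 2,531.83 = 75.78%.

Unemployment rate ≈ 3.39%; labor force participation rate ≈ 75.78%.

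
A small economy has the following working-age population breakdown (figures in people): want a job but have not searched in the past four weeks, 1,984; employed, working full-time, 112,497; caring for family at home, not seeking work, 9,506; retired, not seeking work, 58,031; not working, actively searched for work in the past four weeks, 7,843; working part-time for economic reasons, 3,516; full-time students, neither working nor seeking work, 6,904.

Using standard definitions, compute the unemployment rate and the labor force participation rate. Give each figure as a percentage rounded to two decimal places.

Employed = 112,497 + 3,516 = 116,013 (anyone who worked, including part-time for economic reasons, counts as employed).
Unemployed = 7,843.
Labor force = 116,013 + 7,843 = 123,856.
Not in labor force = 1,984 + 9,506 + 58,031 + 6,904 = 76,425 (those not working and not actively searching are outside the labor force — including those who want a job but have given up searching).
Civilian working-age population = 123,856 + 76,425 = 200,281.
Unemployment rate = 7,843 / 123,856 = 6.33%.
Labor force participation rate = 123,856 / 200,281 = 61.84%.

Unemployment rate ≈ 6.33%; labor force participation rate ≈ 61.84%.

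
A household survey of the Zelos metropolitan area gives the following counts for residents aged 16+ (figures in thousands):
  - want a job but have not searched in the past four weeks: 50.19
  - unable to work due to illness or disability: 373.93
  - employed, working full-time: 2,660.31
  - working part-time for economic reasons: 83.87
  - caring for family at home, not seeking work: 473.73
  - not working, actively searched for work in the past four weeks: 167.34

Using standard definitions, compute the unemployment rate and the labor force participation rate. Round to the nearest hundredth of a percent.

Unemployment rate ≈ 5.75%; labor force participation rate ≈ 76.43%.

Employed = 2,660.31 + 83.87 = 2,744.18 thousand (anyone who worked, including part-time for economic reasons, counts as employed).
Unemployed = 167.34 thousand.
Labor force = 2,744.18 + 167.34 = 2,911.52 thousand.
Not in labor force = 50.19 + 373.93 + 473.73 = 897.85 thousand (those not working and not actively searching are outside the labor force — including those who want a job but have given up searching).
Civilian working-age population = 2,911.52 + 897.85 = 3,809.37 thousand.
Unemployment rate = 167.34 / 2,911.52 = 5.75%.
Labor force participation rate = 2,911.52 / 3,809.37 = 76.43%.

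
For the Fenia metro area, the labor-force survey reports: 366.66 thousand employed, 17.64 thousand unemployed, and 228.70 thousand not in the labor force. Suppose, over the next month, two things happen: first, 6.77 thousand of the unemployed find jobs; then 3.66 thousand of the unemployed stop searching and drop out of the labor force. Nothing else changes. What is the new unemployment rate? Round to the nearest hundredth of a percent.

Initially, labor force = 366.66 + 17.64 = 384.30 thousand, so u = 17.64/384.30 = 4.59%.
After the first change, unemployed falls and employed rises by 6.77; labor force unchanged → E = 373.43, U = 10.87, labor force = 384.30 thousand.
After the second change, unemployed and labor force both fall by 3.66 → E = 373.43, U = 7.21, labor force = 380.64 thousand.
New unemployment rate = 7.21 / 380.64 = 1.89%.

New unemployment rate ≈ 1.89%.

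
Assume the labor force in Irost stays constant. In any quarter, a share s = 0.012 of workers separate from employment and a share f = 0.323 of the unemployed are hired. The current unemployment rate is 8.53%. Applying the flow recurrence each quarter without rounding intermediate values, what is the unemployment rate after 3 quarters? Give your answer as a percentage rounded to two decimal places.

Unemployment rate after three quarters ≈ 5.04%.

With a fixed labor force, u_{t+1} = u_t + s·(1−u_t) − f·u_t = u_t·(1−s−f) + s.
Here 1−s−f = 0.665 and s = 0.012.
u_1 = 0.085300 × 0.665 + 0.012 = 0.068725.
u_2 = 0.068725 × 0.665 + 0.012 = 0.057702.
u_3 = 0.057702 × 0.665 + 0.012 = 0.050372.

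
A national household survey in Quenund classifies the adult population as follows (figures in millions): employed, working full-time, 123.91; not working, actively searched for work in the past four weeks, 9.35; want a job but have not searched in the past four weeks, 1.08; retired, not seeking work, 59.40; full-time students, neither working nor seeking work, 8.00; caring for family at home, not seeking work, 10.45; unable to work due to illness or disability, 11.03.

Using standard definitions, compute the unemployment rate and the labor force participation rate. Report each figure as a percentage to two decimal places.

Employed = 123.91 million.
Unemployed = 9.35 million.
Labor force = 123.91 + 9.35 = 133.26 million.
Not in labor force = 1.08 + 59.40 + 8.00 + 10.45 + 11.03 = 89.96 million (those not working and not actively searching are outside the labor force — including those who want a job but have given up searching).
Civilian working-age population = 133.26 + 89.96 = 223.22 million.
Unemployment rate = 9.35 / 133.26 = 7.02%.
Labor force participation rate = 133.26 / 223.22 = 59.70%.

Unemployment rate ≈ 7.02%; labor force participation rate ≈ 59.70%.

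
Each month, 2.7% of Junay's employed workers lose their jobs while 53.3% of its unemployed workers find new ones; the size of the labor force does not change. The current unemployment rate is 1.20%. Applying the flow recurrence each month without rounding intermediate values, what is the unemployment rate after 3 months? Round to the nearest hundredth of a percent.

With a fixed labor force, u_{t+1} = u_t + s·(1−u_t) − f·u_t = u_t·(1−s−f) + s.
Here 1−s−f = 0.440 and s = 0.027.
u_1 = 0.012000 × 0.440 + 0.027 = 0.032280.
u_2 = 0.032280 × 0.440 + 0.027 = 0.041203.
u_3 = 0.041203 × 0.440 + 0.027 = 0.045129.

Unemployment rate after three months ≈ 4.51%.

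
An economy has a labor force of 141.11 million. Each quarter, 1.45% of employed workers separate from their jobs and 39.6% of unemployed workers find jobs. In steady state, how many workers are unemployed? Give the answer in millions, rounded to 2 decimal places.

Steady-state unemployment rate u* = s/(s+f) = 1.45/(1.45+39.6) = 0.035323.
Unemployed = u* × labor force = 0.035323 × 141.11 ≈ 4.98 million.

About 4.98 million are unemployed in steady state.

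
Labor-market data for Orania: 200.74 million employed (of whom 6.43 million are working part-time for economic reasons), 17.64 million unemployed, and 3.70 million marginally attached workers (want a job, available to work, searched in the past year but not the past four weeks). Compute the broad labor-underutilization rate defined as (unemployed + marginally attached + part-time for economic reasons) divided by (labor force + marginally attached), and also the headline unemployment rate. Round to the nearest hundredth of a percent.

Broad underutilization rate ≈ 12.50%; headline unemployment rate ≈ 8.08%.

Labor force = 200.74 + 17.64 = 218.38 million.
Numerator = 17.64 + 3.70 + 6.43 = 27.77 million.
Denominator = 218.38 + 3.70 = 222.08 million.
Broad rate = 27.77 / 222.08 = 12.50%.
Headline unemployment rate = 17.64 / 218.38 = 8.08%.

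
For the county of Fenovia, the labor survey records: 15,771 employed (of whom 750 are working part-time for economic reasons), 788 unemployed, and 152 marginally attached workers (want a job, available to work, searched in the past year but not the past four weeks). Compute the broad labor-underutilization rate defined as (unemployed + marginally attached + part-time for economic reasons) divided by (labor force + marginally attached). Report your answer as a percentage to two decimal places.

Broad underutilization rate ≈ 10.11%.

Labor force = 15,771 + 788 = 16,559.
Numerator = 788 + 152 + 750 = 1,690.
Denominator = 16,559 + 152 = 16,711.
Broad rate = 1,690 / 16,711 = 10.11%.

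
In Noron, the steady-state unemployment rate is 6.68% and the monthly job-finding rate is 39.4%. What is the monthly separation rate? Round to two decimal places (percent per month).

From u* = s/(s+f): s = u·f/(1−u).
s = 0.0668 × 39.4 / (1 − 0.0668) = 2.6319 / 0.9332 ≈ 2.82% per month.

Separation rate ≈ 2.82% per month.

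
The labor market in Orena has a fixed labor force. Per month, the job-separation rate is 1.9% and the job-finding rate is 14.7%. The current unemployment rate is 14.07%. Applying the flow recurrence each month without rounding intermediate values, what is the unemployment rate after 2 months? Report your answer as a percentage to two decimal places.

Unemployment rate after two months ≈ 13.27%.

With a fixed labor force, u_{t+1} = u_t + s·(1−u_t) − f·u_t = u_t·(1−s−f) + s.
Here 1−s−f = 0.834 and s = 0.019.
u_1 = 0.140700 × 0.834 + 0.019 = 0.136344.
u_2 = 0.136344 × 0.834 + 0.019 = 0.132711.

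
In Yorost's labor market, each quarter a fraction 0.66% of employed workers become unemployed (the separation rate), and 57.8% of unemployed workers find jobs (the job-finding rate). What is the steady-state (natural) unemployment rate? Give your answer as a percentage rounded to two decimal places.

At steady state the flows balance: s·E = f·U, so U/(E+U) = s/(s+f).
u* = 0.66 / (0.66 + 57.8) = 0.66 / 58.46 = 1.13%.

Steady-state unemployment rate ≈ 1.13%.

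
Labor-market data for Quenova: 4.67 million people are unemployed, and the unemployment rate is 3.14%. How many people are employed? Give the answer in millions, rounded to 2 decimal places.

Labor force = U / u = 4.67 / 0.0314 ≈ 148.73 million.
Employed = labor force − unemployed = 148.73 − 4.67 = 144.06 million.

About 144.06 million are employed.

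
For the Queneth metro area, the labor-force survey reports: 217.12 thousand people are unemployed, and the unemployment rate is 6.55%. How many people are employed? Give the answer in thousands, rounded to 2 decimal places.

About 3,097.69 thousand are employed.

Labor force = U / u = 217.12 / 0.0655 ≈ 3,314.81 thousand.
Employed = labor force − unemployed = 3,314.81 − 217.12 = 3,097.69 thousand.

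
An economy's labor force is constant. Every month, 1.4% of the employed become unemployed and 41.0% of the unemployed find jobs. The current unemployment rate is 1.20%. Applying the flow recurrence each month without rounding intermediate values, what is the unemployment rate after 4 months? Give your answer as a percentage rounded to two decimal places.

With a fixed labor force, u_{t+1} = u_t + s·(1−u_t) − f·u_t = u_t·(1−s−f) + s.
Here 1−s−f = 0.576 and s = 0.014.
u_1 = 0.012000 × 0.576 + 0.014 = 0.020912.
u_2 = 0.020912 × 0.576 + 0.014 = 0.026045.
u_3 = 0.026045 × 0.576 + 0.014 = 0.029002.
u_4 = 0.029002 × 0.576 + 0.014 = 0.030705.

Unemployment rate after four months ≈ 3.07%.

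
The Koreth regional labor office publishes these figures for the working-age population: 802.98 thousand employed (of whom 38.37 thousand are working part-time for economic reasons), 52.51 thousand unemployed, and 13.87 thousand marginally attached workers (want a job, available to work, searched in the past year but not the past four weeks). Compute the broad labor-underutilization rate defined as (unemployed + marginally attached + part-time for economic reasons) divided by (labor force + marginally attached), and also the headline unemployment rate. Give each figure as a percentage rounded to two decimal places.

Broad underutilization rate ≈ 12.05%; headline unemployment rate ≈ 6.14%.

Labor force = 802.98 + 52.51 = 855.49 thousand.
Numerator = 52.51 + 13.87 + 38.37 = 104.75 thousand.
Denominator = 855.49 + 13.87 = 869.36 thousand.
Broad rate = 104.75 / 869.36 = 12.05%.
Headline unemployment rate = 52.51 / 855.49 = 6.14%.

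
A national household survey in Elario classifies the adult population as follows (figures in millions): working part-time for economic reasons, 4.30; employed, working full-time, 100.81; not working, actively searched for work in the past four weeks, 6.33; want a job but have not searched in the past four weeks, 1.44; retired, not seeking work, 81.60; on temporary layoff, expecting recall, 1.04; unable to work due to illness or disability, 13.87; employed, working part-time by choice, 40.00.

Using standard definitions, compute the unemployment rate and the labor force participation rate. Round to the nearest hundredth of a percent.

Employed = 4.30 + 100.81 + 40.00 = 145.11 million (anyone who worked, including part-time for economic reasons, counts as employed).
Unemployed = 6.33 + 1.04 = 7.37 million (jobless and actively searching, or on temporary layoff).
Labor force = 145.11 + 7.37 = 152.48 million.
Not in labor force = 1.44 + 81.60 + 13.87 = 96.91 million (those not working and not actively searching are outside the labor force — including those who want a job but have given up searching).
Civilian working-age population = 152.48 + 96.91 = 249.39 million.
Unemployment rate = 7.37 / 152.48 = 4.83%.
Labor force participation rate = 152.48 / 249.39 = 61.14%.

Unemployment rate ≈ 4.83%; labor force participation rate ≈ 61.14%.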